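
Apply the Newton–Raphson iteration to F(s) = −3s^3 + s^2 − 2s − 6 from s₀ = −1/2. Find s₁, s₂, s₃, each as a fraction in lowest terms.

s₁ = −4/3, s₂ = −33/31, s₃ = −61161/60977

F'(s) = −9s^2 + 2s − 2.
F(−1/2) = −35/8, F'(−1/2) = −21/4, so s₁ = (−1/2) − (−35/8)/(−21/4) = −4/3.
F(−4/3) = 50/9, F'(−4/3) = −62/3, so s₂ = (−4/3) − (50/9)/(−62/3) = −33/31.
F(−33/31) = 26250/29791, F'(−33/31) = −13769/961, so s₃ = (−33/31) − (26250/29791)/(−13769/961) = −61161/60977.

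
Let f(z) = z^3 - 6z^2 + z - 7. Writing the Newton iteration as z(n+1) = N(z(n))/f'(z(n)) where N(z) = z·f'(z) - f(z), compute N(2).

-1

f'(z) = 3z^2 - 12z + 1.
N(z) = z·f'(z) - f(z) = z·(3z^2 - 12z + 1) - (z^3 - 6z^2 + z - 7) = 2z^3 - 6z^2 + 7.
N(2) = -1.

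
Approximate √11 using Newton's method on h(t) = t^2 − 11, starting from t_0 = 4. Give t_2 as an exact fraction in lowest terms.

1433/432

h'(t) = 2t.
h(4) = 5, h'(4) = 8, so t_1 = 4 − 5/8 = 27/8.
h(27/8) = 25/64, h'(27/8) = 27/4, so t_2 = (27/8) − (25/64)/(27/4) = 1433/432.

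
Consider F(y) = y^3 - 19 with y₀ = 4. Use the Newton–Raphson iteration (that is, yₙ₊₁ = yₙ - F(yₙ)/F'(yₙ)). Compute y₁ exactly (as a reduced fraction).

49/16

F'(y) = 3y^2.
F(4) = 45, F'(4) = 48, so y₁ = 4 - 45/48 = 49/16.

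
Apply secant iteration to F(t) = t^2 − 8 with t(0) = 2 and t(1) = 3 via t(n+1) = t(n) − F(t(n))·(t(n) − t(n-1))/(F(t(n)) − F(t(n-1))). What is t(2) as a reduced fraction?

F(2) = −4, F(3) = 1. t(2) = 3 − 1·(3 − 2)/(1 − (−4)) = 14/5.

14/5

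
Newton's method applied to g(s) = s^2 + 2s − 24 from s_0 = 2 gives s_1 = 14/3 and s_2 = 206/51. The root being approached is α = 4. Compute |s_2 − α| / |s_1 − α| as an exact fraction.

s_1 − α = 14/3 − 4 = 2/3, so |s_1 − α| = 2/3.
s_2 − α = 206/51 − 4 = 2/51, so |s_2 − α| = 2/51.
Ratio = (2/51) / (2/3) = 1/17.

1/17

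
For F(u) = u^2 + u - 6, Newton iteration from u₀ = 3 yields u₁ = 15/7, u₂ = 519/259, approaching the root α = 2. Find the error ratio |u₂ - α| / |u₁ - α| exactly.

1/37

u₁ - α = 15/7 - 2 = 1/7, so |u₁ - α| = 1/7.
u₂ - α = 519/259 - 2 = 1/259, so |u₂ - α| = 1/259.
Ratio = (1/259) / (1/7) = 1/37.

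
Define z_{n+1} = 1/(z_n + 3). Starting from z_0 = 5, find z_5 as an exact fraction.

274/905

z_1 = 1/(5 + 3) = 1/8.
z_2 = 1/(1/8 + 3) = 8/25.
z_3 = 1/(8/25 + 3) = 25/83.
z_4 = 1/(25/83 + 3) = 83/274.
z_5 = 1/(83/274 + 3) = 274/905.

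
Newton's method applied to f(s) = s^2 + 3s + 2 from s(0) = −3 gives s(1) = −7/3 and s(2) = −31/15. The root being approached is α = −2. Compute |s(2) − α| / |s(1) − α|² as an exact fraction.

3/5

s(1) − α = −7/3 − (−2) = −7/3 + 2 = −1/3, so |s(1) − α| = 1/3.
s(2) − α = −31/15 − (−2) = −31/15 + 2 = −1/15, so |s(2) − α| = 1/15.
|s(1) − α|² = 1/9.
Ratio = (1/15) / (1/9) = 3/5.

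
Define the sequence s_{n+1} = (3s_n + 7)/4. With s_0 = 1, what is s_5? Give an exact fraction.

2855/512

s_1 = (3·1 + 7)/4 = 5/2.
s_2 = (3·(5/2) + 7)/4 = 29/8.
s_3 = (3·(29/8) + 7)/4 = 143/32.
s_4 = (3·(143/32) + 7)/4 = 653/128.
s_5 = (3·(653/128) + 7)/4 = 2855/512.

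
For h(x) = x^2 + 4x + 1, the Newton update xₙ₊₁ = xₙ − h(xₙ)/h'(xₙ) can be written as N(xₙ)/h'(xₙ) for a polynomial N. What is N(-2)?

3

h'(x) = 2x + 4.
N(x) = x·h'(x) − h(x) = x·(2x + 4) − (x^2 + 4x + 1) = x^2 − 1.
N(-2) = 3.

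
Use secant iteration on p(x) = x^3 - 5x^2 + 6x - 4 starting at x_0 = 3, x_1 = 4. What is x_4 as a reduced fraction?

p(3) = -4, p(4) = 4. x_2 = 4 - 4·(4 - 3)/(4 - (-4)) = 7/2.
p(4) = 4, p(7/2) = -11/8. x_3 = (7/2) - (-11/8)·((7/2) - 4)/((-11/8) - 4) = 156/43.
p(7/2) = -11/8, p(156/43) = -23188/79507. x_4 = (156/43) - (-23188/79507)·((156/43) - (7/2))/((-23188/79507) - (-11/8)) = 229420/62643.

229420/62643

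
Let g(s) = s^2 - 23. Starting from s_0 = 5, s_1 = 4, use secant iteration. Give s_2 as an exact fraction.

g(5) = 2, g(4) = -7. s_2 = 4 - (-7)·(4 - 5)/((-7) - 2) = 43/9.

43/9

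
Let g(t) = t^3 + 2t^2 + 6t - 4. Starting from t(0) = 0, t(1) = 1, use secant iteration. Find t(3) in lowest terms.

g(0) = -4, g(1) = 5. t(2) = 1 - 5·(1 - 0)/(5 - (-4)) = 4/9.
g(1) = 5, g(4/9) = -620/729. t(3) = (4/9) - (-620/729)·((4/9) - 1)/((-620/729) - 5) = 448/853.

448/853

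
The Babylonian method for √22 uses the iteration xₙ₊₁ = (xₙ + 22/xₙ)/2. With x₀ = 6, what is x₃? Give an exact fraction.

5330977/1136568

x₁ = (6 + 22/6)/2 = 29/6.
x₂ = (29/6 + 22/(29/6))/2 = 1633/348.
x₃ = (1633/348 + 22/(1633/348))/2 = 5330977/1136568.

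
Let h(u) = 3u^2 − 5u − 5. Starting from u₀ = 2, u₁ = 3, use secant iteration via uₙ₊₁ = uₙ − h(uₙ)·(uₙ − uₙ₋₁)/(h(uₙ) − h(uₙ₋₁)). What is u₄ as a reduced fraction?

23183/9781

h(2) = −3, h(3) = 7. u₂ = 3 − 7·(3 − 2)/(7 − (−3)) = 23/10.
h(3) = 7, h(23/10) = −63/100. u₃ = (23/10) − (−63/100)·((23/10) − 3)/((−63/100) − 7) = 257/109.
h(23/10) = −63/100, h(257/109) = −1323/11881. u₄ = (257/109) − (−1323/11881)·((257/109) − (23/10))/((−1323/11881) − (−63/100)) = 23183/9781.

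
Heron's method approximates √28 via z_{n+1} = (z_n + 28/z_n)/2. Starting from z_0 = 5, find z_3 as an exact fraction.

62921681/11891080

z_1 = (5 + 28/5)/2 = 53/10.
z_2 = (53/10 + 28/(53/10))/2 = 5609/1060.
z_3 = (5609/1060 + 28/(5609/1060))/2 = 62921681/11891080.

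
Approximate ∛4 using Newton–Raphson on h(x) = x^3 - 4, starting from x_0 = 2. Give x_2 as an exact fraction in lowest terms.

358/225

h'(x) = 3x^2.
h(2) = 4, h'(2) = 12, so x_1 = 2 - 4/12 = 5/3.
h(5/3) = 17/27, h'(5/3) = 25/3, so x_2 = (5/3) - (17/27)/(25/3) = 358/225.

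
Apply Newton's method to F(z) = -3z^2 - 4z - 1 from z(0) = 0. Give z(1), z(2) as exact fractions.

F'(z) = -6z - 4.
F(0) = -1, F'(0) = -4, so z(1) = 0 - (-1)/(-4) = -1/4.
F(-1/4) = -3/16, F'(-1/4) = -5/2, so z(2) = (-1/4) - (-3/16)/(-5/2) = -13/40.

z(1) = -1/4, z(2) = -13/40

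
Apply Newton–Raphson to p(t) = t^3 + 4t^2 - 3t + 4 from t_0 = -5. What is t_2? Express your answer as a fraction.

-274997/57304

p'(t) = 3t^2 + 8t - 3.
p(-5) = -6, p'(-5) = 32, so t_1 = (-5) - (-6)/32 = -77/16.
p(-77/16) = -1557/4096, p'(-77/16) = 7163/256, so t_2 = (-77/16) - (-1557/4096)/(7163/256) = -274997/57304.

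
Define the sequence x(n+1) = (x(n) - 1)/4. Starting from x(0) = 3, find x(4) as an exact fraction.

x(1) = (3 - 1)/4 = 1/2.
x(2) = ((1/2) - 1)/4 = -1/8.
x(3) = ((-1/8) - 1)/4 = -9/32.
x(4) = ((-9/32) - 1)/4 = -41/128.

-41/128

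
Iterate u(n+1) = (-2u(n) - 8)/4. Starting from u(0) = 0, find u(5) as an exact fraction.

-11/8

u(1) = (-2·0 - 8)/4 = -2.
u(2) = (-2·(-2) - 8)/4 = -1.
u(3) = (-2·(-1) - 8)/4 = -3/2.
u(4) = (-2·(-3/2) - 8)/4 = -5/4.
u(5) = (-2·(-5/4) - 8)/4 = -11/8.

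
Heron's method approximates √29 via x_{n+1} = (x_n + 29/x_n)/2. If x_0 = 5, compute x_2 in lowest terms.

727/135

x_1 = (5 + 29/5)/2 = 27/5.
x_2 = (27/5 + 29/(27/5))/2 = 727/135.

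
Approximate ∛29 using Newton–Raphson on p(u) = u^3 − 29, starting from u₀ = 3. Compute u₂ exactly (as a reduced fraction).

p'(u) = 3u^2.
p(3) = −2, p'(3) = 27, so u₁ = 3 − (−2)/27 = 83/27.
p(83/27) = 980/19683, p'(83/27) = 6889/243, so u₂ = (83/27) − (980/19683)/(6889/243) = 1714381/558009.

1714381/558009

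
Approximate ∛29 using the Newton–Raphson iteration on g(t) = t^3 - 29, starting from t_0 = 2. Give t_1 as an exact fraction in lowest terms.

g'(t) = 3t^2.
g(2) = -21, g'(2) = 12, so t_1 = 2 - (-21)/12 = 15/4.

15/4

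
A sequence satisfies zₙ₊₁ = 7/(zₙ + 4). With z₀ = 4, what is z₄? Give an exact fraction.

z₁ = 7/(4 + 4) = 7/8.
z₂ = 7/(7/8 + 4) = 56/39.
z₃ = 7/(56/39 + 4) = 273/212.
z₄ = 7/(273/212 + 4) = 1484/1121.

1484/1121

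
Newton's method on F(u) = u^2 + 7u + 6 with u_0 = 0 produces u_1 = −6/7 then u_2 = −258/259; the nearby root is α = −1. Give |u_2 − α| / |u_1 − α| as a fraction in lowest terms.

u_1 − α = −6/7 − (−1) = −6/7 + 1 = 1/7, so |u_1 − α| = 1/7.
u_2 − α = −258/259 − (−1) = −258/259 + 1 = 1/259, so |u_2 − α| = 1/259.
Ratio = (1/259) / (1/7) = 1/37.

1/37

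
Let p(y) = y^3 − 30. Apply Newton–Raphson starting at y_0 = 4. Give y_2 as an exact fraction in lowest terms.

700399/224676

p'(y) = 3y^2.
p(4) = 34, p'(4) = 48, so y_1 = 4 − 34/48 = 79/24.
p(79/24) = 78319/13824, p'(79/24) = 6241/192, so y_2 = (79/24) − (78319/13824)/(6241/192) = 700399/224676.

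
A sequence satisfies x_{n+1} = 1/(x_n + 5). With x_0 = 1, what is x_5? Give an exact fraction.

x_1 = 1/(1 + 5) = 1/6.
x_2 = 1/(1/6 + 5) = 6/31.
x_3 = 1/(6/31 + 5) = 31/161.
x_4 = 1/(31/161 + 5) = 161/836.
x_5 = 1/(161/836 + 5) = 836/4341.

836/4341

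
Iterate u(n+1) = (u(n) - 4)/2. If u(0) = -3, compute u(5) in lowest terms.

-127/32

u(1) = ((-3) - 4)/2 = -7/2.
u(2) = ((-7/2) - 4)/2 = -15/4.
u(3) = ((-15/4) - 4)/2 = -31/8.
u(4) = ((-31/8) - 4)/2 = -63/16.
u(5) = ((-63/16) - 4)/2 = -127/32.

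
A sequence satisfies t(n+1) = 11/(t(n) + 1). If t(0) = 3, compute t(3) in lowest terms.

165/59

t(1) = 11/(3 + 1) = 11/4.
t(2) = 11/(11/4 + 1) = 44/15.
t(3) = 11/(44/15 + 1) = 165/59.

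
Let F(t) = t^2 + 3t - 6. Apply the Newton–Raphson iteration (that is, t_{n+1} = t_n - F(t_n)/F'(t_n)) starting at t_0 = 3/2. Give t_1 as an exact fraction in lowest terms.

F'(t) = 2t + 3.
F(3/2) = 3/4, F'(3/2) = 6, so t_1 = (3/2) - (3/4)/6 = 11/8.

11/8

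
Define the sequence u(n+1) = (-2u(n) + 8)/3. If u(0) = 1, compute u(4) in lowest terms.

u(1) = (-2·1 + 8)/3 = 2.
u(2) = (-2·2 + 8)/3 = 4/3.
u(3) = (-2·(4/3) + 8)/3 = 16/9.
u(4) = (-2·(16/9) + 8)/3 = 40/27.

40/27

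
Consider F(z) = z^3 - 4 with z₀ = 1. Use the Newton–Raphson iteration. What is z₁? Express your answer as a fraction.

F'(z) = 3z^2.
F(1) = -3, F'(1) = 3, so z₁ = 1 - (-3)/3 = 2.

2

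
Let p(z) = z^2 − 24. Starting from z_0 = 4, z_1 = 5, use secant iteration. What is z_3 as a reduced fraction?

p(4) = −8, p(5) = 1. z_2 = 5 − 1·(5 − 4)/(1 − (−8)) = 44/9.
p(5) = 1, p(44/9) = −8/81. z_3 = (44/9) − (−8/81)·((44/9) − 5)/((−8/81) − 1) = 436/89.

436/89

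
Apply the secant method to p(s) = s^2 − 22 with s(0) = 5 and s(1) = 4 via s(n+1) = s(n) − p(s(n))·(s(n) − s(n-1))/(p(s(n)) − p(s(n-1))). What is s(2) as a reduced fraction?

14/3

p(5) = 3, p(4) = −6. s(2) = 4 − (−6)·(4 − 5)/((−6) − 3) = 14/3.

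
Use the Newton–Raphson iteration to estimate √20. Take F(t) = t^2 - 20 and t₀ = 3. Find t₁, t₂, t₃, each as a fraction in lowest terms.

t₁ = 29/6, t₂ = 1561/348, t₃ = 4858801/1086456

F'(t) = 2t.
F(3) = -11, F'(3) = 6, so t₁ = 3 - (-11)/6 = 29/6.
F(29/6) = 121/36, F'(29/6) = 29/3, so t₂ = (29/6) - (121/36)/(29/3) = 1561/348.
F(1561/348) = 14641/121104, F'(1561/348) = 1561/174, so t₃ = (1561/348) - (14641/121104)/(1561/174) = 4858801/1086456.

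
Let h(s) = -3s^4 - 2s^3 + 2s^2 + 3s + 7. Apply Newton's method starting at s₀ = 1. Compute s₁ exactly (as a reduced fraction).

h'(s) = -12s^3 - 6s^2 + 4s + 3.
h(1) = 7, h'(1) = -11, so s₁ = 1 - 7/(-11) = 18/11.

18/11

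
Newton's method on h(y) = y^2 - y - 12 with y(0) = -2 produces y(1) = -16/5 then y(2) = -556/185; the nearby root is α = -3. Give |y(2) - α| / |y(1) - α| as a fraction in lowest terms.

1/37

y(1) - α = -16/5 - (-3) = -16/5 + 3 = -1/5, so |y(1) - α| = 1/5.
y(2) - α = -556/185 - (-3) = -556/185 + 3 = -1/185, so |y(2) - α| = 1/185.
Ratio = (1/185) / (1/5) = 1/37.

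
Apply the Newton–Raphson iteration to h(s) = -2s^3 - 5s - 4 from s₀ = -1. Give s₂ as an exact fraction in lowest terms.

h'(s) = -6s^2 - 5.
h(-1) = 3, h'(-1) = -11, so s₁ = (-1) - 3/(-11) = -8/11.
h(-8/11) = 540/1331, h'(-8/11) = -989/121, so s₂ = (-8/11) - (540/1331)/(-989/121) = -7372/10879.

-7372/10879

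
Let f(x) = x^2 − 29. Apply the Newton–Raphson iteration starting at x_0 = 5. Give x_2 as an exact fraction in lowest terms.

f'(x) = 2x.
f(5) = −4, f'(5) = 10, so x_1 = 5 − (−4)/10 = 27/5.
f(27/5) = 4/25, f'(27/5) = 54/5, so x_2 = (27/5) − (4/25)/(54/5) = 727/135.

727/135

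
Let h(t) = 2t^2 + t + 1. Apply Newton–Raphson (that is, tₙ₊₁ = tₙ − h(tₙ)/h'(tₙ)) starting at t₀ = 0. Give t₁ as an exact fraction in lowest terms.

h'(t) = 4t + 1.
h(0) = 1, h'(0) = 1, so t₁ = 0 − 1/1 = −1.

−1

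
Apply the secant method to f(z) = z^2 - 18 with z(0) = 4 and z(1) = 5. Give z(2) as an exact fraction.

38/9

f(4) = -2, f(5) = 7. z(2) = 5 - 7·(5 - 4)/(7 - (-2)) = 38/9.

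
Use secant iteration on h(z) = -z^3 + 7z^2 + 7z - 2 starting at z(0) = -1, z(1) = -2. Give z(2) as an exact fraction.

h(-1) = -1, h(-2) = 20. z(2) = (-2) - 20·((-2) - (-1))/(20 - (-1)) = -22/21.

-22/21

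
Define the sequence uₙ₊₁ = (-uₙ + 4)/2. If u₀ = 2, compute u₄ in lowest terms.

u₁ = (-2 + 4)/2 = 1.
u₂ = (-1 + 4)/2 = 3/2.
u₃ = (-(3/2) + 4)/2 = 5/4.
u₄ = (-(5/4) + 4)/2 = 11/8.

11/8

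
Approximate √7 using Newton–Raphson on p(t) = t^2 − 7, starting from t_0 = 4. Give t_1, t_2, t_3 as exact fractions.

t_1 = 23/8, t_2 = 977/368, t_3 = 1902497/719072

p'(t) = 2t.
p(4) = 9, p'(4) = 8, so t_1 = 4 − 9/8 = 23/8.
p(23/8) = 81/64, p'(23/8) = 23/4, so t_2 = (23/8) − (81/64)/(23/4) = 977/368.
p(977/368) = 6561/135424, p'(977/368) = 977/184, so t_3 = (977/368) − (6561/135424)/(977/184) = 1902497/719072.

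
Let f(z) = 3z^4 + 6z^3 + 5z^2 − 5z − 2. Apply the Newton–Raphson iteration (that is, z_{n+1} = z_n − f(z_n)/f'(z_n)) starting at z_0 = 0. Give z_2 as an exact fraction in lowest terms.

f'(z) = 12z^3 + 18z^2 + 10z − 5.
f(0) = −2, f'(0) = −5, so z_1 = 0 − (−2)/(−5) = −2/5.
f(−2/5) = 308/625, f'(−2/5) = −861/125, so z_2 = (−2/5) − (308/625)/(−861/125) = −202/615.

−202/615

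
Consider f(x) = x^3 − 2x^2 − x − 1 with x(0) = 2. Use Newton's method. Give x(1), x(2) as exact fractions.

x(1) = 3, x(2) = 37/14

f'(x) = 3x^2 − 4x − 1.
f(2) = −3, f'(2) = 3, so x(1) = 2 − (−3)/3 = 3.
f(3) = 5, f'(3) = 14, so x(2) = 3 − 5/14 = 37/14.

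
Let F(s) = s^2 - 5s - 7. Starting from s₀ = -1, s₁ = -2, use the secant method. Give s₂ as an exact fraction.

F(-1) = -1, F(-2) = 7. s₂ = (-2) - 7·((-2) - (-1))/(7 - (-1)) = -9/8.

-9/8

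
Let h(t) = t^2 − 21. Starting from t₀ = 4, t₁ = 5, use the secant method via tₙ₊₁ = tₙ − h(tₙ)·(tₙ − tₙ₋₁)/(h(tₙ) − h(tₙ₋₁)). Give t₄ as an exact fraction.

4051/884

h(4) = −5, h(5) = 4. t₂ = 5 − 4·(5 − 4)/(4 − (−5)) = 41/9.
h(5) = 4, h(41/9) = −20/81. t₃ = (41/9) − (−20/81)·((41/9) − 5)/((−20/81) − 4) = 197/43.
h(41/9) = −20/81, h(197/43) = −20/1849. t₄ = (197/43) − (−20/1849)·((197/43) − (41/9))/((−20/1849) − (−20/81)) = 4051/884.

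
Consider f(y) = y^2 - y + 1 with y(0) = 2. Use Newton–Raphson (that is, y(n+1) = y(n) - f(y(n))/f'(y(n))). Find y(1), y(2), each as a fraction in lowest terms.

y(1) = 1, y(2) = 0

f'(y) = 2y - 1.
f(2) = 3, f'(2) = 3, so y(1) = 2 - 3/3 = 1.
f(1) = 1, f'(1) = 1, so y(2) = 1 - 1/1 = 0.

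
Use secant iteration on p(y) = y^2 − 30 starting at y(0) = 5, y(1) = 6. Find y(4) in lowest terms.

2766/505

p(5) = −5, p(6) = 6. y(2) = 6 − 6·(6 − 5)/(6 − (−5)) = 60/11.
p(6) = 6, p(60/11) = −30/121. y(3) = (60/11) − (−30/121)·((60/11) − 6)/((−30/121) − 6) = 115/21.
p(60/11) = −30/121, p(115/21) = −5/441. y(4) = (115/21) − (−5/441)·((115/21) − (60/11))/((−5/441) − (−30/121)) = 2766/505.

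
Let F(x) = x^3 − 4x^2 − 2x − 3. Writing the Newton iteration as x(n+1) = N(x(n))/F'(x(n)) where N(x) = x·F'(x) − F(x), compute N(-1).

F'(x) = 3x^2 − 8x − 2.
N(x) = x·F'(x) − F(x) = x·(3x^2 − 8x − 2) − (x^3 − 4x^2 − 2x − 3) = 2x^3 − 4x^2 + 3.
N(-1) = −3.

−3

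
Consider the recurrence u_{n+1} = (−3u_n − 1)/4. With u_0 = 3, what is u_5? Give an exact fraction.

−455/512

u_1 = (−3·3 − 1)/4 = −5/2.
u_2 = (−3·(−5/2) − 1)/4 = 13/8.
u_3 = (−3·(13/8) − 1)/4 = −47/32.
u_4 = (−3·(−47/32) − 1)/4 = 109/128.
u_5 = (−3·(109/128) − 1)/4 = −455/512.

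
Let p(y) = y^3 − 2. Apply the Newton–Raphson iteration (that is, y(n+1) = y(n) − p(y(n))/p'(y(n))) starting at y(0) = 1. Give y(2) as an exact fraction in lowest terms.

p'(y) = 3y^2.
p(1) = −1, p'(1) = 3, so y(1) = 1 − (−1)/3 = 4/3.
p(4/3) = 10/27, p'(4/3) = 16/3, so y(2) = (4/3) − (10/27)/(16/3) = 91/72.

91/72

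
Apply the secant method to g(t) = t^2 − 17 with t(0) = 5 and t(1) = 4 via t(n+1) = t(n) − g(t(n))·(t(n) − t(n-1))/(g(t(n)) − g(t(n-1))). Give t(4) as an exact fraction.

g(5) = 8, g(4) = −1. t(2) = 4 − (−1)·(4 − 5)/((−1) − 8) = 37/9.
g(4) = −1, g(37/9) = −8/81. t(3) = (37/9) − (−8/81)·((37/9) − 4)/((−8/81) − (−1)) = 301/73.
g(37/9) = −8/81, g(301/73) = 8/5329. t(4) = (301/73) − (8/5329)·((301/73) − (37/9))/((8/5329) − (−8/81)) = 11153/2705.

11153/2705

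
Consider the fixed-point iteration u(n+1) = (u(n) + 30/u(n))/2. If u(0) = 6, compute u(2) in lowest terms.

241/44

u(1) = (6 + 30/6)/2 = 11/2.
u(2) = (11/2 + 30/(11/2))/2 = 241/44.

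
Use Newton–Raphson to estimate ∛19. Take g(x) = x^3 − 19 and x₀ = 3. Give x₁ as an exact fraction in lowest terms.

g'(x) = 3x^2.
g(3) = 8, g'(3) = 27, so x₁ = 3 − 8/27 = 73/27.

73/27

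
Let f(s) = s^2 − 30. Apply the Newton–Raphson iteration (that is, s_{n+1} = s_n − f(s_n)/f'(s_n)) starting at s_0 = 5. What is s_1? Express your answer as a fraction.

f'(s) = 2s.
f(5) = −5, f'(5) = 10, so s_1 = 5 − (−5)/10 = 11/2.

11/2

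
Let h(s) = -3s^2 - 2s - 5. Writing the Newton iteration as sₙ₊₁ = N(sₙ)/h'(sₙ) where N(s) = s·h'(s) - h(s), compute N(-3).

-22

h'(s) = -6s - 2.
N(s) = s·h'(s) - h(s) = s·(-6s - 2) - (-3s^2 - 2s - 5) = -3s^2 + 5.
N(-3) = -22.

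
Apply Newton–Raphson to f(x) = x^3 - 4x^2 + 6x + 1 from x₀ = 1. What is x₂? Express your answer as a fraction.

f'(x) = 3x^2 - 8x + 6.
f(1) = 4, f'(1) = 1, so x₁ = 1 - 4/1 = -3.
f(-3) = -80, f'(-3) = 57, so x₂ = (-3) - (-80)/57 = -91/57.

-91/57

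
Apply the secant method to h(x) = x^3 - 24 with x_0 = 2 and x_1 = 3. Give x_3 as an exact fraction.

h(2) = -16, h(3) = 3. x_2 = 3 - 3·(3 - 2)/(3 - (-16)) = 54/19.
h(3) = 3, h(54/19) = -7152/6859. x_3 = (54/19) - (-7152/6859)·((54/19) - 3)/((-7152/6859) - 3) = 8882/3081.

8882/3081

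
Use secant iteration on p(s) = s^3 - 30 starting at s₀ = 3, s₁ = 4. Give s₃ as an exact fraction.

p(3) = -3, p(4) = 34. s₂ = 4 - 34·(4 - 3)/(34 - (-3)) = 114/37.
p(4) = 34, p(114/37) = -38046/50653. s₃ = (114/37) - (-38046/50653)·((114/37) - 4)/((-38046/50653) - 34) = 80271/25886.

80271/25886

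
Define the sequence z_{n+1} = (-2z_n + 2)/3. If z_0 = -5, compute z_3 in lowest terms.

z_1 = (-2·(-5) + 2)/3 = 4.
z_2 = (-2·4 + 2)/3 = -2.
z_3 = (-2·(-2) + 2)/3 = 2.

2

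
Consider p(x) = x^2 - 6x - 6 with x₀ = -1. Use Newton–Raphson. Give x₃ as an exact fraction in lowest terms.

p'(x) = 2x - 6.
p(-1) = 1, p'(-1) = -8, so x₁ = (-1) - 1/(-8) = -7/8.
p(-7/8) = 1/64, p'(-7/8) = -31/4, so x₂ = (-7/8) - (1/64)/(-31/4) = -433/496.
p(-433/496) = 1/246016, p'(-433/496) = -1921/248, so x₃ = (-433/496) - (1/246016)/(-1921/248) = -1663585/1905632.

-1663585/1905632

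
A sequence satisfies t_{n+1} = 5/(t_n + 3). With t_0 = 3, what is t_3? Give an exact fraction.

t_1 = 5/(3 + 3) = 5/6.
t_2 = 5/(5/6 + 3) = 30/23.
t_3 = 5/(30/23 + 3) = 115/99.

115/99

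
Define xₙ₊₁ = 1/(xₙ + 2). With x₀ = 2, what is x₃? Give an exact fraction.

x₁ = 1/(2 + 2) = 1/4.
x₂ = 1/(1/4 + 2) = 4/9.
x₃ = 1/(4/9 + 2) = 9/22.

9/22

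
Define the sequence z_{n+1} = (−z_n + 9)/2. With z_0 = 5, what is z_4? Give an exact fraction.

z_1 = (−5 + 9)/2 = 2.
z_2 = (−2 + 9)/2 = 7/2.
z_3 = (−(7/2) + 9)/2 = 11/4.
z_4 = (−(11/4) + 9)/2 = 25/8.

25/8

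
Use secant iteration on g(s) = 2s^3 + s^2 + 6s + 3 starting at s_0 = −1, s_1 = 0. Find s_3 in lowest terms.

g(−1) = −4, g(0) = 3. s_2 = 0 − 3·(0 − (−1))/(3 − (−4)) = −3/7.
g(0) = 3, g(−3/7) = 156/343. s_3 = (−3/7) − (156/343)·((−3/7) − 0)/((156/343) − 3) = −49/97.

−49/97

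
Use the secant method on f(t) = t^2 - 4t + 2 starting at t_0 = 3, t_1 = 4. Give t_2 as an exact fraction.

10/3

f(3) = -1, f(4) = 2. t_2 = 4 - 2·(4 - 3)/(2 - (-1)) = 10/3.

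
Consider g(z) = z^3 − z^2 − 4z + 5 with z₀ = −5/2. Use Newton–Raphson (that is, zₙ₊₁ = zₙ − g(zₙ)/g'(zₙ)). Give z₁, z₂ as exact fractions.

z₁ = −170/79, z₂ = −633665/304308

g'(z) = 3z^2 − 2z − 4.
g(−5/2) = −55/8, g'(−5/2) = 79/4, so z₁ = (−5/2) − (−55/8)/(79/4) = −170/79.
g(−170/79) = −487025/493039, g'(−170/79) = 88596/6241, so z₂ = (−170/79) − (−487025/493039)/(88596/6241) = −633665/304308.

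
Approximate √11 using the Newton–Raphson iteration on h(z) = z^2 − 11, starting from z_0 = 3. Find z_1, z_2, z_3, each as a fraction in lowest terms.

h'(z) = 2z.
h(3) = −2, h'(3) = 6, so z_1 = 3 − (−2)/6 = 10/3.
h(10/3) = 1/9, h'(10/3) = 20/3, so z_2 = (10/3) − (1/9)/(20/3) = 199/60.
h(199/60) = 1/3600, h'(199/60) = 199/30, so z_3 = (199/60) − (1/3600)/(199/30) = 79201/23880.

z_1 = 10/3, z_2 = 199/60, z_3 = 79201/23880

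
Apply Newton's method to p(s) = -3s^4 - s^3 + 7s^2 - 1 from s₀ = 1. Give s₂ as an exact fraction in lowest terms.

p'(s) = -12s^3 - 3s^2 + 14s.
p(1) = 2, p'(1) = -1, so s₁ = 1 - 2/(-1) = 3.
p(3) = -208, p'(3) = -309, so s₂ = 3 - (-208)/(-309) = 719/309.

719/309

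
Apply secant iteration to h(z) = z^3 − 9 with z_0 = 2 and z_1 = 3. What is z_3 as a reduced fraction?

h(2) = −1, h(3) = 18. z_2 = 3 − 18·(3 − 2)/(18 − (−1)) = 39/19.
h(3) = 18, h(39/19) = −2412/6859. z_3 = (39/19) − (−2412/6859)·((39/19) − 3)/((−2412/6859) − 18) = 1609/777.

1609/777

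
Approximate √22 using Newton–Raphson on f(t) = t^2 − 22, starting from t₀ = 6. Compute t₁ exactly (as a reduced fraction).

29/6

f'(t) = 2t.
f(6) = 14, f'(6) = 12, so t₁ = 6 − 14/12 = 29/6.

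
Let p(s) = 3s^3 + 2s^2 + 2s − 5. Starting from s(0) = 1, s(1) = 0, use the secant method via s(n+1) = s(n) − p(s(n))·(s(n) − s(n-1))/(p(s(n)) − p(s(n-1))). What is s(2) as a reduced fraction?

5/7

p(1) = 2, p(0) = −5. s(2) = 0 − (−5)·(0 − 1)/((−5) − 2) = 5/7.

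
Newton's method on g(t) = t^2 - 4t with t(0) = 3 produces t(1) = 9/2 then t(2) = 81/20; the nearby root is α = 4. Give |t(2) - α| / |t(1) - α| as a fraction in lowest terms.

t(1) - α = 9/2 - 4 = 1/2, so |t(1) - α| = 1/2.
t(2) - α = 81/20 - 4 = 1/20, so |t(2) - α| = 1/20.
Ratio = (1/20) / (1/2) = 1/10.

1/10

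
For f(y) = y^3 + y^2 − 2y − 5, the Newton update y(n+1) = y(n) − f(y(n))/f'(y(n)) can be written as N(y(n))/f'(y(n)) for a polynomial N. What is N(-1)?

f'(y) = 3y^2 + 2y − 2.
N(y) = y·f'(y) − f(y) = y·(3y^2 + 2y − 2) − (y^3 + y^2 − 2y − 5) = 2y^3 + y^2 + 5.
N(-1) = 4.

4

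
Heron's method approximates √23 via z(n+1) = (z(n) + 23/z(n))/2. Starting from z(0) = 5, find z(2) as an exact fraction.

z(1) = (5 + 23/5)/2 = 24/5.
z(2) = (24/5 + 23/(24/5))/2 = 1151/240.

1151/240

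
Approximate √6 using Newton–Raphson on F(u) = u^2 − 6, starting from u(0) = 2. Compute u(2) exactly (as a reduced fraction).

F'(u) = 2u.
F(2) = −2, F'(2) = 4, so u(1) = 2 − (−2)/4 = 5/2.
F(5/2) = 1/4, F'(5/2) = 5, so u(2) = (5/2) − (1/4)/5 = 49/20.

49/20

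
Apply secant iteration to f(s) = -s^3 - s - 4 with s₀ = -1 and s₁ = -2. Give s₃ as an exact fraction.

f(-1) = -2, f(-2) = 6. s₂ = (-2) - 6·((-2) - (-1))/(6 - (-2)) = -5/4.
f(-2) = 6, f(-5/4) = -51/64. s₃ = (-5/4) - (-51/64)·((-5/4) - (-2))/((-51/64) - 6) = -194/145.

-194/145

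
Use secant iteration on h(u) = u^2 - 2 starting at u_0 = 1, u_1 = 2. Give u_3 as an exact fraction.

7/5

h(1) = -1, h(2) = 2. u_2 = 2 - 2·(2 - 1)/(2 - (-1)) = 4/3.
h(2) = 2, h(4/3) = -2/9. u_3 = (4/3) - (-2/9)·((4/3) - 2)/((-2/9) - 2) = 7/5.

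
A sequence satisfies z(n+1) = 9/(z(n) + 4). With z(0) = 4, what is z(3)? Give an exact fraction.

369/236

z(1) = 9/(4 + 4) = 9/8.
z(2) = 9/(9/8 + 4) = 72/41.
z(3) = 9/(72/41 + 4) = 369/236.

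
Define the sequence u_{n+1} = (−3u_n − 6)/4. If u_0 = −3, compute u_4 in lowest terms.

−393/256

u_1 = (−3·(−3) − 6)/4 = 3/4.
u_2 = (−3·(3/4) − 6)/4 = −33/16.
u_3 = (−3·(−33/16) − 6)/4 = 3/64.
u_4 = (−3·(3/64) − 6)/4 = −393/256.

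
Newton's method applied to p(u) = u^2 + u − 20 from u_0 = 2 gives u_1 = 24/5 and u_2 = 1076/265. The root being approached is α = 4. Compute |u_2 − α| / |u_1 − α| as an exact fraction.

4/53

u_1 − α = 24/5 − 4 = 4/5, so |u_1 − α| = 4/5.
u_2 − α = 1076/265 − 4 = 16/265, so |u_2 − α| = 16/265.
Ratio = (16/265) / (4/5) = 4/53.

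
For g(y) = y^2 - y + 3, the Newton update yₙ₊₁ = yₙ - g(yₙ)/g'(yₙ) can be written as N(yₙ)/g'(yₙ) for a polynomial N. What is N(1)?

-2

g'(y) = 2y - 1.
N(y) = y·g'(y) - g(y) = y·(2y - 1) - (y^2 - y + 3) = y^2 - 3.
N(1) = -2.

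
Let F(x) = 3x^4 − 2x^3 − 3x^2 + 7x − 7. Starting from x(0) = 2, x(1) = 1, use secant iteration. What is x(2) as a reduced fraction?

31/29

F(2) = 27, F(1) = −2. x(2) = 1 − (−2)·(1 − 2)/((−2) − 27) = 31/29.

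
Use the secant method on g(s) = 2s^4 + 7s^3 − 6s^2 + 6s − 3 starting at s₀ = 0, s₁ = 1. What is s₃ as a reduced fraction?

g(0) = −3, g(1) = 6. s₂ = 1 − 6·(1 − 0)/(6 − (−3)) = 1/3.
g(1) = 6, g(1/3) = −112/81. s₃ = (1/3) − (−112/81)·((1/3) − 1)/((−112/81) − 6) = 137/299.

137/299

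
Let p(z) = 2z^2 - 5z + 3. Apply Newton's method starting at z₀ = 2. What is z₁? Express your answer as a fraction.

5/3

p'(z) = 4z - 5.
p(2) = 1, p'(2) = 3, so z₁ = 2 - 1/3 = 5/3.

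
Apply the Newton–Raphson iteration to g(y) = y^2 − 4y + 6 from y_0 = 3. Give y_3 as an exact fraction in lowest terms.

129/56

g'(y) = 2y − 4.
g(3) = 3, g'(3) = 2, so y_1 = 3 − 3/2 = 3/2.
g(3/2) = 9/4, g'(3/2) = −1, so y_2 = (3/2) − (9/4)/(−1) = 15/4.
g(15/4) = 81/16, g'(15/4) = 7/2, so y_3 = (15/4) − (81/16)/(7/2) = 129/56.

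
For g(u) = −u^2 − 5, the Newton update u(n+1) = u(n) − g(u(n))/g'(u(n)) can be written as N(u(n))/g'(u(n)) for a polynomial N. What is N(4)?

g'(u) = −2u.
N(u) = u·g'(u) − g(u) = u·(−2u) − (−u^2 − 5) = −u^2 + 5.
N(4) = −11.

−11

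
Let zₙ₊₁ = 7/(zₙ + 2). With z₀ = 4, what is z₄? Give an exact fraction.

z₁ = 7/(4 + 2) = 7/6.
z₂ = 7/(7/6 + 2) = 42/19.
z₃ = 7/(42/19 + 2) = 133/80.
z₄ = 7/(133/80 + 2) = 560/293.

560/293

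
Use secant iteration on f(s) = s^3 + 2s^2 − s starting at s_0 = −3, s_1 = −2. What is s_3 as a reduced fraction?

−162/65

f(−3) = −6, f(−2) = 2. s_2 = (−2) − 2·((−2) − (−3))/(2 − (−6)) = −9/4.
f(−2) = 2, f(−9/4) = 63/64. s_3 = (−9/4) − (63/64)·((−9/4) − (−2))/((63/64) − 2) = −162/65.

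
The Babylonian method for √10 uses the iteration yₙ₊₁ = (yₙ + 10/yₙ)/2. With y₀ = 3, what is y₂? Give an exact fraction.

721/228

y₁ = (3 + 10/3)/2 = 19/6.
y₂ = (19/6 + 10/(19/6))/2 = 721/228.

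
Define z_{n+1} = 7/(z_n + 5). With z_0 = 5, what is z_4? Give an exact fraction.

z_1 = 7/(5 + 5) = 7/10.
z_2 = 7/(7/10 + 5) = 70/57.
z_3 = 7/(70/57 + 5) = 399/355.
z_4 = 7/(399/355 + 5) = 2485/2174.

2485/2174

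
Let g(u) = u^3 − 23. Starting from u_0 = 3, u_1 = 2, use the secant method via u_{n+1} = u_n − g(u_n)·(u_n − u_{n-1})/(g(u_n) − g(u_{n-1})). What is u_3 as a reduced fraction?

g(3) = 4, g(2) = −15. u_2 = 2 − (−15)·(2 − 3)/((−15) − 4) = 53/19.
g(2) = −15, g(53/19) = −8880/6859. u_3 = (53/19) − (−8880/6859)·((53/19) − 2)/((−8880/6859) − (−15)) = 5983/2089.

5983/2089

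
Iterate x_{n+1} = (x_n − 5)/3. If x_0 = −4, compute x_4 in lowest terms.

x_1 = ((−4) − 5)/3 = −3.
x_2 = ((−3) − 5)/3 = −8/3.
x_3 = ((−8/3) − 5)/3 = −23/9.
x_4 = ((−23/9) − 5)/3 = −68/27.

−68/27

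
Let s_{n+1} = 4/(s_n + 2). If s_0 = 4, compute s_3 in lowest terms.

8/7

s_1 = 4/(4 + 2) = 2/3.
s_2 = 4/(2/3 + 2) = 3/2.
s_3 = 4/(3/2 + 2) = 8/7.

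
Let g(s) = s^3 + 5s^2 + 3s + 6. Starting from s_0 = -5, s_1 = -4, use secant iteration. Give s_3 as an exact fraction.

-25214/5401

g(-5) = -9, g(-4) = 10. s_2 = (-4) - 10·((-4) - (-5))/(10 - (-9)) = -86/19.
g(-4) = 10, g(-86/19) = 14580/6859. s_3 = (-86/19) - (14580/6859)·((-86/19) - (-4))/((14580/6859) - 10) = -25214/5401.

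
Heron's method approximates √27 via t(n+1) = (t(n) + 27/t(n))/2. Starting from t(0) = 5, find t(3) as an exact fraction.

3650401/702520

t(1) = (5 + 27/5)/2 = 26/5.
t(2) = (26/5 + 27/(26/5))/2 = 1351/260.
t(3) = (1351/260 + 27/(1351/260))/2 = 3650401/702520.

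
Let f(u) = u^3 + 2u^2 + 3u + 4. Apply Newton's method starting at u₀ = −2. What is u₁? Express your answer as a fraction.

f'(u) = 3u^2 + 4u + 3.
f(−2) = −2, f'(−2) = 7, so u₁ = (−2) − (−2)/7 = −12/7.

−12/7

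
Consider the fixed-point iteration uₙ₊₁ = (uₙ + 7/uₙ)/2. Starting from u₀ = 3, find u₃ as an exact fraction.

u₁ = (3 + 7/3)/2 = 8/3.
u₂ = (8/3 + 7/(8/3))/2 = 127/48.
u₃ = (127/48 + 7/(127/48))/2 = 32257/12192.

32257/12192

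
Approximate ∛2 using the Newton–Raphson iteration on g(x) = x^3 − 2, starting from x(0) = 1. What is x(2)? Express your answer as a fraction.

g'(x) = 3x^2.
g(1) = −1, g'(1) = 3, so x(1) = 1 − (−1)/3 = 4/3.
g(4/3) = 10/27, g'(4/3) = 16/3, so x(2) = (4/3) − (10/27)/(16/3) = 91/72.

91/72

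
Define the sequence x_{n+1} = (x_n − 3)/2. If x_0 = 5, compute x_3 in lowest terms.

−2

x_1 = (5 − 3)/2 = 1.
x_2 = (1 − 3)/2 = −1.
x_3 = ((−1) − 3)/2 = −2.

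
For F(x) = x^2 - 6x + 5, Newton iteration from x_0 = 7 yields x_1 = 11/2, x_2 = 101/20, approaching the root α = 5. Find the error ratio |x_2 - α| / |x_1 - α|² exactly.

1/5

x_1 - α = 11/2 - 5 = 1/2, so |x_1 - α| = 1/2.
x_2 - α = 101/20 - 5 = 1/20, so |x_2 - α| = 1/20.
|x_1 - α|² = 1/4.
Ratio = (1/20) / (1/4) = 1/5.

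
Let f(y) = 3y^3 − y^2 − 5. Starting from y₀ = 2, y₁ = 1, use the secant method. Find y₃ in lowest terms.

f(2) = 15, f(1) = −3. y₂ = 1 − (−3)·(1 − 2)/((−3) − 15) = 7/6.
f(1) = −3, f(7/6) = −115/72. y₃ = (7/6) − (−115/72)·((7/6) − 1)/((−115/72) − (−3)) = 137/101.

137/101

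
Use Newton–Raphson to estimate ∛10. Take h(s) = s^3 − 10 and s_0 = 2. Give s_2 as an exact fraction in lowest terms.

h'(s) = 3s^2.
h(2) = −2, h'(2) = 12, so s_1 = 2 − (−2)/12 = 13/6.
h(13/6) = 37/216, h'(13/6) = 169/12, so s_2 = (13/6) − (37/216)/(169/12) = 3277/1521.

3277/1521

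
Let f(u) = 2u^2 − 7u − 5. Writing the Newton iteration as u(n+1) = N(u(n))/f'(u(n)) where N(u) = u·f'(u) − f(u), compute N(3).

f'(u) = 4u − 7.
N(u) = u·f'(u) − f(u) = u·(4u − 7) − (2u^2 − 7u − 5) = 2u^2 + 5.
N(3) = 23.

23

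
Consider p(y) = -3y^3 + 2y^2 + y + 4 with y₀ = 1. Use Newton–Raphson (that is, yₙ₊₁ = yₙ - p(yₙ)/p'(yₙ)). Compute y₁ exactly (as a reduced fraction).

2

p'(y) = -9y^2 + 4y + 1.
p(1) = 4, p'(1) = -4, so y₁ = 1 - 4/(-4) = 2.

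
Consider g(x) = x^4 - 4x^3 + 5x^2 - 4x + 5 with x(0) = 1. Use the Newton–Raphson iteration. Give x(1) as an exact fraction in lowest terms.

g'(x) = 4x^3 - 12x^2 + 10x - 4.
g(1) = 3, g'(1) = -2, so x(1) = 1 - 3/(-2) = 5/2.

5/2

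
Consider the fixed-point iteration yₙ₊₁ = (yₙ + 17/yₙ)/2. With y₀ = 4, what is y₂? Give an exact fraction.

2177/528

y₁ = (4 + 17/4)/2 = 33/8.
y₂ = (33/8 + 17/(33/8))/2 = 2177/528.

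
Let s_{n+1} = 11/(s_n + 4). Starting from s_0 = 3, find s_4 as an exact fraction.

s_1 = 11/(3 + 4) = 11/7.
s_2 = 11/(11/7 + 4) = 77/39.
s_3 = 11/(77/39 + 4) = 429/233.
s_4 = 11/(429/233 + 4) = 2563/1361.

2563/1361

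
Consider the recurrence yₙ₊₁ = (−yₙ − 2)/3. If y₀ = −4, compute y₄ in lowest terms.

−44/81

y₁ = (−(−4) − 2)/3 = 2/3.
y₂ = (−(2/3) − 2)/3 = −8/9.
y₃ = (−(−8/9) − 2)/3 = −10/27.
y₄ = (−(−10/27) − 2)/3 = −44/81.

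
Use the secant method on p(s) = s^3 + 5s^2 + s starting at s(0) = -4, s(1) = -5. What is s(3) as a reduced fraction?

-32000/6689

p(-4) = 12, p(-5) = -5. s(2) = (-5) - (-5)·((-5) - (-4))/((-5) - 12) = -80/17.
p(-5) = -5, p(-80/17) = 8880/4913. s(3) = (-80/17) - (8880/4913)·((-80/17) - (-5))/((8880/4913) - (-5)) = -32000/6689.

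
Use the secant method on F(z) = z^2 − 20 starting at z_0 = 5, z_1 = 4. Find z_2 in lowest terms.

F(5) = 5, F(4) = −4. z_2 = 4 − (−4)·(4 − 5)/((−4) − 5) = 40/9.

40/9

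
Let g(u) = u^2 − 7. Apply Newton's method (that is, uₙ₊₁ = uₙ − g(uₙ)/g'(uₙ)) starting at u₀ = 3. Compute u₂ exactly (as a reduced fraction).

127/48

g'(u) = 2u.
g(3) = 2, g'(3) = 6, so u₁ = 3 − 2/6 = 8/3.
g(8/3) = 1/9, g'(8/3) = 16/3, so u₂ = (8/3) − (1/9)/(16/3) = 127/48.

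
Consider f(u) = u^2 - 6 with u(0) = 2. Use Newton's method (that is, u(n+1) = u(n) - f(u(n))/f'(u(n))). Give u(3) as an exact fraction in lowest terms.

f'(u) = 2u.
f(2) = -2, f'(2) = 4, so u(1) = 2 - (-2)/4 = 5/2.
f(5/2) = 1/4, f'(5/2) = 5, so u(2) = (5/2) - (1/4)/5 = 49/20.
f(49/20) = 1/400, f'(49/20) = 49/10, so u(3) = (49/20) - (1/400)/(49/10) = 4801/1960.

4801/1960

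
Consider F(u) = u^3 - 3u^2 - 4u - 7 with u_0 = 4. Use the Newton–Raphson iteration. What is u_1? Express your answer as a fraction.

F'(u) = 3u^2 - 6u - 4.
F(4) = -7, F'(4) = 20, so u_1 = 4 - (-7)/20 = 87/20.

87/20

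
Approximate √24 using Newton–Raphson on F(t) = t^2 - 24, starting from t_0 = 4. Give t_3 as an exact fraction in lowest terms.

F'(t) = 2t.
F(4) = -8, F'(4) = 8, so t_1 = 4 - (-8)/8 = 5.
F(5) = 1, F'(5) = 10, so t_2 = 5 - 1/10 = 49/10.
F(49/10) = 1/100, F'(49/10) = 49/5, so t_3 = (49/10) - (1/100)/(49/5) = 4801/980.

4801/980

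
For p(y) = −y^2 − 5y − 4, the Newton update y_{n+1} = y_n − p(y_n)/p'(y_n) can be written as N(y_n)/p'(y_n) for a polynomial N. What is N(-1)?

3

p'(y) = −2y − 5.
N(y) = y·p'(y) − p(y) = y·(−2y − 5) − (−y^2 − 5y − 4) = −y^2 + 4.
N(-1) = 3.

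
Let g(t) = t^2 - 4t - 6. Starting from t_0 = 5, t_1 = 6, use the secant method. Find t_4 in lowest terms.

g(5) = -1, g(6) = 6. t_2 = 6 - 6·(6 - 5)/(6 - (-1)) = 36/7.
g(6) = 6, g(36/7) = -6/49. t_3 = (36/7) - (-6/49)·((36/7) - 6)/((-6/49) - 6) = 129/25.
g(36/7) = -6/49, g(129/25) = -9/625. t_4 = (129/25) - (-9/625)·((129/25) - (36/7))/((-9/625) - (-6/49)) = 5694/1103.

5694/1103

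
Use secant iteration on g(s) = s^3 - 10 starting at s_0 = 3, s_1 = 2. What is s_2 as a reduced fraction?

40/19

g(3) = 17, g(2) = -2. s_2 = 2 - (-2)·(2 - 3)/((-2) - 17) = 40/19.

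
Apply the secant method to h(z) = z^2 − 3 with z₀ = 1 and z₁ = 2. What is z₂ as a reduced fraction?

5/3

h(1) = −2, h(2) = 1. z₂ = 2 − 1·(2 − 1)/(1 − (−2)) = 5/3.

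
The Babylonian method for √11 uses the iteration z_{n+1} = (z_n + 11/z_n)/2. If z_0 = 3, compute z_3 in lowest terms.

79201/23880

z_1 = (3 + 11/3)/2 = 10/3.
z_2 = (10/3 + 11/(10/3))/2 = 199/60.
z_3 = (199/60 + 11/(199/60))/2 = 79201/23880.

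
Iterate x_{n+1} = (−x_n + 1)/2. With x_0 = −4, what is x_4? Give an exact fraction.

x_1 = (−(−4) + 1)/2 = 5/2.
x_2 = (−(5/2) + 1)/2 = −3/4.
x_3 = (−(−3/4) + 1)/2 = 7/8.
x_4 = (−(7/8) + 1)/2 = 1/16.

1/16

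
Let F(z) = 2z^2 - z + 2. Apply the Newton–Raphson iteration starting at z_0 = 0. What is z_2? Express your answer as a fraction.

F'(z) = 4z - 1.
F(0) = 2, F'(0) = -1, so z_1 = 0 - 2/(-1) = 2.
F(2) = 8, F'(2) = 7, so z_2 = 2 - 8/7 = 6/7.

6/7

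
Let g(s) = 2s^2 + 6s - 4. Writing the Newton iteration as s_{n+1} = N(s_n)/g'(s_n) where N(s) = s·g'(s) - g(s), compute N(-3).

g'(s) = 4s + 6.
N(s) = s·g'(s) - g(s) = s·(4s + 6) - (2s^2 + 6s - 4) = 2s^2 + 4.
N(-3) = 22.

22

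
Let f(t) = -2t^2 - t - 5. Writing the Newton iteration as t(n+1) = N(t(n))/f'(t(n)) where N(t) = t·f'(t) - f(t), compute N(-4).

-27

f'(t) = -4t - 1.
N(t) = t·f'(t) - f(t) = t·(-4t - 1) - (-2t^2 - t - 5) = -2t^2 + 5.
N(-4) = -27.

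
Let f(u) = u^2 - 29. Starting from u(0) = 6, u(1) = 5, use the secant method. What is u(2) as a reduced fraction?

f(6) = 7, f(5) = -4. u(2) = 5 - (-4)·(5 - 6)/((-4) - 7) = 59/11.

59/11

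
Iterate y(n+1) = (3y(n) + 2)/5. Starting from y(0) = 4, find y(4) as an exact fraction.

y(1) = (3·4 + 2)/5 = 14/5.
y(2) = (3·(14/5) + 2)/5 = 52/25.
y(3) = (3·(52/25) + 2)/5 = 206/125.
y(4) = (3·(206/125) + 2)/5 = 868/625.

868/625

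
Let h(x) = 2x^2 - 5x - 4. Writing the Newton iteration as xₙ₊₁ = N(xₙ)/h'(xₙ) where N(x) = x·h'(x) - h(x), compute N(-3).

22

h'(x) = 4x - 5.
N(x) = x·h'(x) - h(x) = x·(4x - 5) - (2x^2 - 5x - 4) = 2x^2 + 4.
N(-3) = 22.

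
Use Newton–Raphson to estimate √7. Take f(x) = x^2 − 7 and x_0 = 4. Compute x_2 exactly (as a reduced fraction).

f'(x) = 2x.
f(4) = 9, f'(4) = 8, so x_1 = 4 − 9/8 = 23/8.
f(23/8) = 81/64, f'(23/8) = 23/4, so x_2 = (23/8) − (81/64)/(23/4) = 977/368.

977/368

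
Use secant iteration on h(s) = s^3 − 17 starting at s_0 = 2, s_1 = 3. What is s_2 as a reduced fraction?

47/19

h(2) = −9, h(3) = 10. s_2 = 3 − 10·(3 − 2)/(10 − (−9)) = 47/19.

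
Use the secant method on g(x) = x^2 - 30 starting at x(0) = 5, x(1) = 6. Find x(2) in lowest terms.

60/11

g(5) = -5, g(6) = 6. x(2) = 6 - 6·(6 - 5)/(6 - (-5)) = 60/11.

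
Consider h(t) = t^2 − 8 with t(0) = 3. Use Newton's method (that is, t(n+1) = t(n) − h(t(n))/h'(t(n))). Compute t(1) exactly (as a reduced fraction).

h'(t) = 2t.
h(3) = 1, h'(3) = 6, so t(1) = 3 − 1/6 = 17/6.

17/6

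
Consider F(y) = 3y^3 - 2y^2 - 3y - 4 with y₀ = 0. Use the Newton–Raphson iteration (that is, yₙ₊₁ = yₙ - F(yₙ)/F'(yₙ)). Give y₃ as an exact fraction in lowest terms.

484892/7620195

F'(y) = 9y^2 - 4y - 3.
F(0) = -4, F'(0) = -3, so y₁ = 0 - (-4)/(-3) = -4/3.
F(-4/3) = -32/3, F'(-4/3) = 55/3, so y₂ = (-4/3) - (-32/3)/(55/3) = -124/165.
F(-124/165) = -690176/166375, F'(-124/165) = 46183/9075, so y₃ = (-124/165) - (-690176/166375)/(46183/9075) = 484892/7620195.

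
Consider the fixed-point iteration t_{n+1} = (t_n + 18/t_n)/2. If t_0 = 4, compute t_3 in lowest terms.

t_1 = (4 + 18/4)/2 = 17/4.
t_2 = (17/4 + 18/(17/4))/2 = 577/136.
t_3 = (577/136 + 18/(577/136))/2 = 665857/156944.

665857/156944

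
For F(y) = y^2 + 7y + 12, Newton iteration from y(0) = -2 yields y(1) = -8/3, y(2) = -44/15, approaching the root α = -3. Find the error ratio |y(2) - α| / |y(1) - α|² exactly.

3/5

y(1) - α = -8/3 - (-3) = -8/3 + 3 = 1/3, so |y(1) - α| = 1/3.
y(2) - α = -44/15 - (-3) = -44/15 + 3 = 1/15, so |y(2) - α| = 1/15.
|y(1) - α|² = 1/9.
Ratio = (1/15) / (1/9) = 3/5.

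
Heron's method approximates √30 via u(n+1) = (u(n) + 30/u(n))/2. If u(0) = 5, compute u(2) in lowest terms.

241/44

u(1) = (5 + 30/5)/2 = 11/2.
u(2) = (11/2 + 30/(11/2))/2 = 241/44.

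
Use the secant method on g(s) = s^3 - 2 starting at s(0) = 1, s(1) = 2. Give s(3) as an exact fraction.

75/62

g(1) = -1, g(2) = 6. s(2) = 2 - 6·(2 - 1)/(6 - (-1)) = 8/7.
g(2) = 6, g(8/7) = -174/343. s(3) = (8/7) - (-174/343)·((8/7) - 2)/((-174/343) - 6) = 75/62.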